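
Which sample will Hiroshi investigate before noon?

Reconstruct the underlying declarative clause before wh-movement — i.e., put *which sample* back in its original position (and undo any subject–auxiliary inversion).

'which sample' functions as the direct object of 'investigate'. Fronting leaves a gap immediately after 'investigate':
Which sample will Hiroshi investigate ___ before noon?

Hiroshi will investigate which sample before noon.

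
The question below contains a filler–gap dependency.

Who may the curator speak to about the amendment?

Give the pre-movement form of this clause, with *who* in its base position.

'who' functions as the object of the preposition 'to'. Wh-movement fronts it, leaving a gap right after 'to':
Who may the curator speak to ___ about the amendment?

The curator may speak to who about the amendment.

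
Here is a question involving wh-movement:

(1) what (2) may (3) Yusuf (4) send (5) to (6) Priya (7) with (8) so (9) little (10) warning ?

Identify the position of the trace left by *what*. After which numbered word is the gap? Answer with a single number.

Before movement: Yusuf may send what to Priya with so little warning.
'what' is the direct object of 'send'. Fronting leaves a gap immediately after 'send':
What may Yusuf send ___ to Priya with so little warning?
'send' is word 4.

4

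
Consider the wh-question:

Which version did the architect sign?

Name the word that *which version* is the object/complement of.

sign

Underlying clause: The architect did sign which version.
'which version' is the direct object of 'sign'. Wh-movement fronts it, leaving a gap right after 'sign':
Which version did the architect sign ___?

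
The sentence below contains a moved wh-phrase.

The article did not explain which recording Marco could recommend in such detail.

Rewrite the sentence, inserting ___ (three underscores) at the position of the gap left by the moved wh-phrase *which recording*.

The article did not explain which recording Marco could recommend ___ in such detail.

Pre-movement form: Marco could recommend which recording in such detail.
'which recording' is the direct object of 'recommend'. The gap is right after 'recommend'.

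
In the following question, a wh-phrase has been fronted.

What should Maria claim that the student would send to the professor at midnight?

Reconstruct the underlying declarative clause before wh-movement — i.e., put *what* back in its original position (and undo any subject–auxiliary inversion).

'what' is the direct object of 'send'. Wh-movement fronts it, leaving a gap right after 'send':
What should Maria claim that the student would send ___ to the professor at midnight?

Maria should claim that the student would send what to the professor at midnight.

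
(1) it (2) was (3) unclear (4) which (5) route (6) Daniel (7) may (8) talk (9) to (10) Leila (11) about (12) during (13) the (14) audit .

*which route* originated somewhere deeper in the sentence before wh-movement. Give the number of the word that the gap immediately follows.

11

In situ: Daniel may talk to Leila about which route during the audit.
The filler 'which route' is interpreted as the object of the preposition 'about'. Wh-movement fronts it, leaving a gap right after 'about':
It was unclear which route Daniel may talk to Leila about ___ during the audit.
'about' is word 11.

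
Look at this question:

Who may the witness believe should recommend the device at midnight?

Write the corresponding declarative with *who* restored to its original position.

'who' is the subject of the clause embedded under 'believe'. It moves to the left edge, and the trace sits right after 'believe':
Who may the witness believe ___ should recommend the device at midnight?

The witness may believe who should recommend the device at midnight.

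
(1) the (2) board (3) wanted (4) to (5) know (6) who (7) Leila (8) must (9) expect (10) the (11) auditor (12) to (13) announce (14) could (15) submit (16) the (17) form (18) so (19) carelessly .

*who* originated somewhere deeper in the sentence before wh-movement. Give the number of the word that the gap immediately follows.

13

In situ: Leila must expect the auditor to announce who could submit the form so carelessly.
'who' is the subject of the clause embedded under 'announce'. Wh-movement fronts it, leaving a gap right after 'announce':
The board wanted to know who Leila must expect the auditor to announce ___ could submit the form so carelessly.
'announce' is word 13.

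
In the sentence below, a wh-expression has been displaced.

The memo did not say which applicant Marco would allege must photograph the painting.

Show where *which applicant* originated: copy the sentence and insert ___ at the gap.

The memo did not say which applicant Marco would allege ___ must photograph the painting.

Before movement: Marco would allege which applicant must photograph the painting.
'which applicant' is the subject of the clause embedded under 'allege'. The gap is right after 'allege'.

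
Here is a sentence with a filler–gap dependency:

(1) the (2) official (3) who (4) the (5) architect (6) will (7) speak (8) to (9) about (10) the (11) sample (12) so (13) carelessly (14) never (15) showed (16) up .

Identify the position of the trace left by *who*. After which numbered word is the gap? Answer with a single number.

'who' functions as the object of the preposition 'to'. Wh-movement fronts it, leaving a gap right after 'to':
The official who the architect will speak to ___ about the sample so carelessly never showed up.
'to' is word 8.

8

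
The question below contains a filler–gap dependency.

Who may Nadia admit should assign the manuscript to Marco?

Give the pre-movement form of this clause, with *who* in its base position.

Nadia may admit who should assign the manuscript to Marco.

'who' functions as the subject of the clause embedded under 'admit'. It moves to the left edge, and the trace sits right after 'admit':
Who may Nadia admit ___ should assign the manuscript to Marco?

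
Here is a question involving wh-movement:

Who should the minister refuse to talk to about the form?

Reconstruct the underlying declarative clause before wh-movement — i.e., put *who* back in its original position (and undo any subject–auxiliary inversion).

The minister should refuse to talk to who about the form.

'who' is the object of the preposition 'to'. Wh-movement fronts it, leaving a gap right after 'to':
Who should the minister refuse to talk to ___ about the form?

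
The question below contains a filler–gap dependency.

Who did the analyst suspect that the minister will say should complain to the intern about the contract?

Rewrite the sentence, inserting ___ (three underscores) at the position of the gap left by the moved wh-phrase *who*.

Who did the analyst suspect that the minister will say ___ should complain to the intern about the contract?

In situ: The analyst did suspect that the minister will say who should complain to the intern about the contract.
'who' is the subject of the clause embedded under 'say'. The gap is right after 'say'.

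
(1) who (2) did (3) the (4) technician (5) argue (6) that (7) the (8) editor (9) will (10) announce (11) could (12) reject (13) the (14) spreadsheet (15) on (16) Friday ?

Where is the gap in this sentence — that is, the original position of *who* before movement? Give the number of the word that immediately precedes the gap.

Before movement: The technician did argue that the editor will announce who could reject the spreadsheet on Friday.
The filler 'who' is interpreted as the subject of the clause embedded under 'announce'. Wh-movement fronts it, leaving a gap right after 'announce':
Who did the technician argue that the editor will announce ___ could reject the spreadsheet on Friday?
'announce' is word 10.

10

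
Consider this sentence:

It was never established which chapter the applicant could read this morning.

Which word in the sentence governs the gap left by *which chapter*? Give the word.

read

In situ: The applicant could read which chapter this morning.
'which chapter' is the direct object of 'read'. Fronting leaves a gap immediately after 'read':
It was never established which chapter the applicant could read ___ this morning.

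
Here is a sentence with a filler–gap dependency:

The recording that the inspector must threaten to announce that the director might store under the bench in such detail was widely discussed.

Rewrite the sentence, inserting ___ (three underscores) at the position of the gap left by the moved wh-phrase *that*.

'that' is the direct object of 'store'. The gap is right after 'store'.

The recording that the inspector must threaten to announce that the director might store ___ under the bench in such detail was widely discussed.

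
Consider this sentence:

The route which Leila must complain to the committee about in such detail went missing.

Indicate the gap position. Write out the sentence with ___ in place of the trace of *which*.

'which' functions as the object of the preposition 'about'. The gap is right after 'about'.

The route which Leila must complain to the committee about ___ in such detail went missing.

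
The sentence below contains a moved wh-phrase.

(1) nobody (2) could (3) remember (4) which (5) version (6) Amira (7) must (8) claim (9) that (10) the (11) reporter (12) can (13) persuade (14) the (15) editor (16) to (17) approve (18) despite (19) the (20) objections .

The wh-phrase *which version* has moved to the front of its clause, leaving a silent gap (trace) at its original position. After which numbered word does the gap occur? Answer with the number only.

17

Pre-movement form: Amira must claim that the reporter can persuade the editor to approve which version despite the objections.
'which version' functions as the direct object of 'approve'. Fronting leaves a gap immediately after 'approve':
Nobody could remember which version Amira must claim that the reporter can persuade the editor to approve ___ despite the objections.
'approve' is word 17.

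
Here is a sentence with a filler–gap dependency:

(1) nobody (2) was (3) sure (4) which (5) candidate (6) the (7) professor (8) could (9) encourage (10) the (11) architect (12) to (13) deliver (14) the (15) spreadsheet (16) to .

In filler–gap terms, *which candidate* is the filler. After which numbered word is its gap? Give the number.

Underlying clause: The professor could encourage the architect to deliver the spreadsheet to which candidate.
'which candidate' functions as the object of the preposition 'to' (recipient of 'deliver'). It moves to the left edge, and the trace sits right after 'to':
Nobody was sure which candidate the professor could encourage the architect to deliver the spreadsheet to ___.
'to' is word 16.

16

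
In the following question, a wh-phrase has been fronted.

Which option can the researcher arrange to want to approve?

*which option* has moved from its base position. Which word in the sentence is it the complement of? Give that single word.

approve

Underlying clause: The researcher can arrange to want to approve which option.
'which option' is the direct object of 'approve'. Fronting leaves a gap immediately after 'approve':
Which option can the researcher arrange to want to approve ___?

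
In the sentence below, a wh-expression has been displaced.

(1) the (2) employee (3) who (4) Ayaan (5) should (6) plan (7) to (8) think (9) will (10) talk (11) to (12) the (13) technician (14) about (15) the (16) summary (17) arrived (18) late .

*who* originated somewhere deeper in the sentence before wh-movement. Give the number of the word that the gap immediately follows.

8

'who' is the subject of the clause embedded under 'think'. It moves to the left edge, and the trace sits right after 'think':
The employee who Ayaan should plan to think ___ will talk to the technician about the summary arrived late.
'think' is word 8.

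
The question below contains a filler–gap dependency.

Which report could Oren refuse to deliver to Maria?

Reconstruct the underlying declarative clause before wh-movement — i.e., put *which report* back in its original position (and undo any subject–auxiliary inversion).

'which report' functions as the direct object of 'deliver'. Fronting leaves a gap immediately after 'deliver':
Which report could Oren refuse to deliver ___ to Maria?

Oren could refuse to deliver which report to Maria.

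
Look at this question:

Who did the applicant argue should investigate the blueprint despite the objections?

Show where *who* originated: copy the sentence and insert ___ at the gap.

Underlying clause: The applicant did argue who should investigate the blueprint despite the objections.
'who' functions as the subject of the clause embedded under 'argue'. The gap is right after 'argue'.

Who did the applicant argue ___ should investigate the blueprint despite the objections?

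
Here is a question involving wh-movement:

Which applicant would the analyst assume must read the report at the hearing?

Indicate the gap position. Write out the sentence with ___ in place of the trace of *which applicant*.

Which applicant would the analyst assume ___ must read the report at the hearing?

Before movement: The analyst would assume which applicant must read the report at the hearing.
The filler 'which applicant' is interpreted as the subject of the clause embedded under 'assume'. The gap is right after 'assume'.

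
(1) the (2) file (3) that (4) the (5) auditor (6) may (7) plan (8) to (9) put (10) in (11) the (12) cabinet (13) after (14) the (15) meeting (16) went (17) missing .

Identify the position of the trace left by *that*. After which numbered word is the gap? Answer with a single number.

'that' is the direct object of 'put'. Fronting leaves a gap immediately after 'put':
The file that the auditor may plan to put ___ in the cabinet after the meeting went missing.
'put' is word 9.

9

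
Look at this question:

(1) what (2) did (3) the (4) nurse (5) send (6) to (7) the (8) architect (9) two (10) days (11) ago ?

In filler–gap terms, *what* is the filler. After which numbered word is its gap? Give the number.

5

Before movement: The nurse did send what to the architect two days ago.
The filler 'what' is interpreted as the direct object of 'send'. Fronting leaves a gap immediately after 'send':
What did the nurse send ___ to the architect two days ago?
'send' is word 5.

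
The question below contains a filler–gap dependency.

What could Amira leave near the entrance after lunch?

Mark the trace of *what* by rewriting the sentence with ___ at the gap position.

In situ: Amira could leave what near the entrance after lunch.
The filler 'what' is interpreted as the direct object of 'leave'. The gap is right after 'leave'.

What could Amira leave ___ near the entrance after lunch?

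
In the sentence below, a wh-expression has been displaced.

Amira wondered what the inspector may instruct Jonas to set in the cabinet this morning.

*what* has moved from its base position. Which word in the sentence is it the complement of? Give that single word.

set

Underlying clause: The inspector may instruct Jonas to set what in the cabinet this morning.
The filler 'what' is interpreted as the direct object of 'set'. Fronting leaves a gap immediately after 'set':
Amira wondered what the inspector may instruct Jonas to set ___ in the cabinet this morning.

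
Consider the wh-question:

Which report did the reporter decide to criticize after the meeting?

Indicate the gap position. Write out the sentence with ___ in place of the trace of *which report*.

Which report did the reporter decide to criticize ___ after the meeting?

Underlying clause: The reporter did decide to criticize which report after the meeting.
The filler 'which report' is interpreted as the direct object of 'criticize'. The gap is right after 'criticize'.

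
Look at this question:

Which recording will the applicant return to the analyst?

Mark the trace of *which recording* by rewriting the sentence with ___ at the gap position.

In situ: The applicant will return which recording to the analyst.
'which recording' functions as the direct object of 'return'. The gap is right after 'return'.

Which recording will the applicant return ___ to the analyst?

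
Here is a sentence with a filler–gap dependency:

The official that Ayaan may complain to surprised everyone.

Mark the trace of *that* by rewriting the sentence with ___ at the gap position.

'that' is the object of the preposition 'to'. The gap is right after 'to'.

The official that Ayaan may complain to ___ surprised everyone.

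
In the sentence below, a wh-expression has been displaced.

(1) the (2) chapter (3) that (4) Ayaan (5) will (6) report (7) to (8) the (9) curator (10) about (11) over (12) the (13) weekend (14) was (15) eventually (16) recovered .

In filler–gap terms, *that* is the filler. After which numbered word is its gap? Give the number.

The filler 'that' is interpreted as the object of the preposition 'about'. Wh-movement fronts it, leaving a gap right after 'about':
The chapter that Ayaan will report to the curator about ___ over the weekend was eventually recovered.
'about' is word 10.

10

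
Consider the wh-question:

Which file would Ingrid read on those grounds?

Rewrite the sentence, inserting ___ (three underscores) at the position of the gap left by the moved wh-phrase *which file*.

Which file would Ingrid read ___ on those grounds?

In situ: Ingrid would read which file on those grounds.
'which file' functions as the direct object of 'read'. The gap is right after 'read'.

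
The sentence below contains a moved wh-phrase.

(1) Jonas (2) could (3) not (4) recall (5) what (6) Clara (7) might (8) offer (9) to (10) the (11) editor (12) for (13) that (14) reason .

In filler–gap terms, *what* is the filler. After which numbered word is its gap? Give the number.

Before movement: Clara might offer what to the editor for that reason.
'what' functions as the direct object of 'offer'. Wh-movement fronts it, leaving a gap right after 'offer':
Jonas could not recall what Clara might offer ___ to the editor for that reason.
'offer' is word 8.

8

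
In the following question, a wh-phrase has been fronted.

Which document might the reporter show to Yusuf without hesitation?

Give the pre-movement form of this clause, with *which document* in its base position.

The reporter might show which document to Yusuf without hesitation.

The filler 'which document' is interpreted as the direct object of 'show'. Wh-movement fronts it, leaving a gap right after 'show':
Which document might the reporter show ___ to Yusuf without hesitation?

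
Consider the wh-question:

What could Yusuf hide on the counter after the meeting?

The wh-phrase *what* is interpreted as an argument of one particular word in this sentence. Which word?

hide

Pre-movement form: Yusuf could hide what on the counter after the meeting.
'what' is the direct object of 'hide'. It moves to the left edge, and the trace sits right after 'hide':
What could Yusuf hide ___ on the counter after the meeting?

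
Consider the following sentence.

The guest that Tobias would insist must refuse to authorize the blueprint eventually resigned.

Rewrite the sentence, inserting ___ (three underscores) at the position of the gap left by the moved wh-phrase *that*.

The filler 'that' is interpreted as the subject of the clause embedded under 'insist'. The gap is right after 'insist'.

The guest that Tobias would insist ___ must refuse to authorize the blueprint eventually resigned.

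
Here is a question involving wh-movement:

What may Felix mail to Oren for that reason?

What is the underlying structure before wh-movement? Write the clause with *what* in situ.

Felix may mail what to Oren for that reason.

The filler 'what' is interpreted as the direct object of 'mail'. Wh-movement fronts it, leaving a gap right after 'mail':
What may Felix mail ___ to Oren for that reason?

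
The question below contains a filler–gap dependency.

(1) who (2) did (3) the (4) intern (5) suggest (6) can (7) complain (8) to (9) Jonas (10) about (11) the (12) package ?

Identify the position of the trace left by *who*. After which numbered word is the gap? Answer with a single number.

5

Underlying clause: The intern did suggest who can complain to Jonas about the package.
The filler 'who' is interpreted as the subject of the clause embedded under 'suggest'. It moves to the left edge, and the trace sits right after 'suggest':
Who did the intern suggest ___ can complain to Jonas about the package?
'suggest' is word 5.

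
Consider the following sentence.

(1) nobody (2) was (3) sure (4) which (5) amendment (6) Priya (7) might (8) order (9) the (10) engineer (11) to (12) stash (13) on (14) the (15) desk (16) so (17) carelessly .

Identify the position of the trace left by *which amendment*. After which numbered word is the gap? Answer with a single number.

Underlying clause: Priya might order the engineer to stash which amendment on the desk so carelessly.
'which amendment' functions as the direct object of 'stash'. Fronting leaves a gap immediately after 'stash':
Nobody was sure which amendment Priya might order the engineer to stash ___ on the desk so carelessly.
'stash' is word 12.

12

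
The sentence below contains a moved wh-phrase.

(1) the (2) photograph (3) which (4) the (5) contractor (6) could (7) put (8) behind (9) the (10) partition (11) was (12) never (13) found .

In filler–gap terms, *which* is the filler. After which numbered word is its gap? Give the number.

7

'which' is the direct object of 'put'. It moves to the left edge, and the trace sits right after 'put':
The photograph which the contractor could put ___ behind the partition was never found.
'put' is word 7.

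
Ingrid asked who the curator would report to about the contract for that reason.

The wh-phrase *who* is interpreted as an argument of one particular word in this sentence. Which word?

Pre-movement form: The curator would report to who about the contract for that reason.
The filler 'who' is interpreted as the object of the preposition 'to'. Fronting leaves a gap immediately after 'to':
Ingrid asked who the curator would report to ___ about the contract for that reason.

to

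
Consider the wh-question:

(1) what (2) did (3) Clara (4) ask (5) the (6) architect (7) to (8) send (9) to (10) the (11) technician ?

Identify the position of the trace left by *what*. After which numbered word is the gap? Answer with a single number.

Pre-movement form: Clara did ask the architect to send what to the technician.
The filler 'what' is interpreted as the direct object of 'send'. Fronting leaves a gap immediately after 'send':
What did Clara ask the architect to send ___ to the technician?
'send' is word 8.

8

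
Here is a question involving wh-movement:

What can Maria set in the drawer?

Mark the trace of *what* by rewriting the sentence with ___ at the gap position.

What can Maria set ___ in the drawer?

Underlying clause: Maria can set what in the drawer.
'what' is the direct object of 'set'. The gap is right after 'set'.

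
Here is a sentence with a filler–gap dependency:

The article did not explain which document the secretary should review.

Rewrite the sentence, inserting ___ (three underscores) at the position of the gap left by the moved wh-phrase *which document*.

The article did not explain which document the secretary should review ___.

Underlying clause: The secretary should review which document.
'which document' functions as the direct object of 'review'. The gap is right after 'review'.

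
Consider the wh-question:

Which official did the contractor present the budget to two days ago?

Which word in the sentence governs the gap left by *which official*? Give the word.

Underlying clause: The contractor did present the budget to which official two days ago.
'which official' is the object of the preposition 'to' (recipient of 'present'). Wh-movement fronts it, leaving a gap right after 'to':
Which official did the contractor present the budget to ___ two days ago?

to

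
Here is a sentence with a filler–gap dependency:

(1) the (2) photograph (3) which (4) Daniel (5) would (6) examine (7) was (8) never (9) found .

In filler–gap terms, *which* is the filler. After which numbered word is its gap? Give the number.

The filler 'which' is interpreted as the direct object of 'examine'. Fronting leaves a gap immediately after 'examine':
The photograph which Daniel would examine ___ was never found.
'examine' is word 6.

6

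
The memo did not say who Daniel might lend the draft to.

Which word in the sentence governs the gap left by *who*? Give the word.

Pre-movement form: Daniel might lend the draft to who.
'who' functions as the object of the preposition 'to' (recipient of 'lend'). Wh-movement fronts it, leaving a gap right after 'to':
The memo did not say who Daniel might lend the draft to ___.

to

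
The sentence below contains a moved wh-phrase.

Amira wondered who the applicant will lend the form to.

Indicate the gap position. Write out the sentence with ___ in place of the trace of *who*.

In situ: The applicant will lend the form to who.
'who' functions as the object of the preposition 'to' (recipient of 'lend'). The gap is right after 'to'.

Amira wondered who the applicant will lend the form to ___.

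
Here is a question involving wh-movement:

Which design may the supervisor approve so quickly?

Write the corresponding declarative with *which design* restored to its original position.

The supervisor may approve which design so quickly.

'which design' is the direct object of 'approve'. Wh-movement fronts it, leaving a gap right after 'approve':
Which design may the supervisor approve ___ so quickly?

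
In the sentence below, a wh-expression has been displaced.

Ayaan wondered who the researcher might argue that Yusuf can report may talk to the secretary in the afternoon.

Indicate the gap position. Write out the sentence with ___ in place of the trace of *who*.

Ayaan wondered who the researcher might argue that Yusuf can report ___ may talk to the secretary in the afternoon.

In situ: The researcher might argue that Yusuf can report who may talk to the secretary in the afternoon.
'who' functions as the subject of the clause embedded under 'report'. The gap is right after 'report'.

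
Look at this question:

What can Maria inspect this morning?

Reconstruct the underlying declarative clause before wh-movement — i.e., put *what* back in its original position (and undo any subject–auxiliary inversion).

'what' functions as the direct object of 'inspect'. Fronting leaves a gap immediately after 'inspect':
What can Maria inspect ___ this morning?

Maria can inspect what this morning.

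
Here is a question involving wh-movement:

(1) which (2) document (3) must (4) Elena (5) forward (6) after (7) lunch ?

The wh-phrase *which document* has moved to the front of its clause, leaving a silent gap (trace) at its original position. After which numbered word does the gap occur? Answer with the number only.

Before movement: Elena must forward which document after lunch.
'which document' is the direct object of 'forward'. It moves to the left edge, and the trace sits right after 'forward':
Which document must Elena forward ___ after lunch?
'forward' is word 5.

5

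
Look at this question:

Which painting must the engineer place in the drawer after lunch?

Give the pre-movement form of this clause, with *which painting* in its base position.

The filler 'which painting' is interpreted as the direct object of 'place'. It moves to the left edge, and the trace sits right after 'place':
Which painting must the engineer place ___ in the drawer after lunch?

The engineer must place which painting in the drawer after lunch.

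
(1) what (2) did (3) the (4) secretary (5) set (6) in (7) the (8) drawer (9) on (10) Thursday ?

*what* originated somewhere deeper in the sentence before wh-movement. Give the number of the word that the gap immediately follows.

5

In situ: The secretary did set what in the drawer on Thursday.
'what' is the direct object of 'set'. Fronting leaves a gap immediately after 'set':
What did the secretary set ___ in the drawer on Thursday?
'set' is word 5.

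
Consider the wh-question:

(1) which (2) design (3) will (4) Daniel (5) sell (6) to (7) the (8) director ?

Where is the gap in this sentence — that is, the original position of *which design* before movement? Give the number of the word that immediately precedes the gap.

5

Pre-movement form: Daniel will sell which design to the director.
The filler 'which design' is interpreted as the direct object of 'sell'. It moves to the left edge, and the trace sits right after 'sell':
Which design will Daniel sell ___ to the director?
'sell' is word 5.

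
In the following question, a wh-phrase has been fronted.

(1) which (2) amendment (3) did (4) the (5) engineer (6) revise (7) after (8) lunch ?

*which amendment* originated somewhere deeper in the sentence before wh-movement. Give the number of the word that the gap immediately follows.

Underlying clause: The engineer did revise which amendment after lunch.
'which amendment' functions as the direct object of 'revise'. Fronting leaves a gap immediately after 'revise':
Which amendment did the engineer revise ___ after lunch?
'revise' is word 6.

6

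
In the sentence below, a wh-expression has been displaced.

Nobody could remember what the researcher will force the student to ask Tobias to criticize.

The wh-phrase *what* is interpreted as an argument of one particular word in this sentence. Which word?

In situ: The researcher will force the student to ask Tobias to criticize what.
The filler 'what' is interpreted as the direct object of 'criticize'. Fronting leaves a gap immediately after 'criticize':
Nobody could remember what the researcher will force the student to ask Tobias to criticize ___.

criticize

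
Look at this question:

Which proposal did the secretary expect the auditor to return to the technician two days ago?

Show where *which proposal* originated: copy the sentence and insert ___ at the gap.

Before movement: The secretary did expect the auditor to return which proposal to the technician two days ago.
'which proposal' is the direct object of 'return'. The gap is right after 'return'.

Which proposal did the secretary expect the auditor to return ___ to the technician two days ago?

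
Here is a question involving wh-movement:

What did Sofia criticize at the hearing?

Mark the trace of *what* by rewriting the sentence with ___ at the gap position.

Pre-movement form: Sofia did criticize what at the hearing.
The filler 'what' is interpreted as the direct object of 'criticize'. The gap is right after 'criticize'.

What did Sofia criticize ___ at the hearing?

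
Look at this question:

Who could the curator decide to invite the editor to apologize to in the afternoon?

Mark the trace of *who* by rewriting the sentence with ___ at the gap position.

Who could the curator decide to invite the editor to apologize to ___ in the afternoon?

Before movement: The curator could decide to invite the editor to apologize to who in the afternoon.
'who' is the object of the preposition 'to'. The gap is right after 'to'.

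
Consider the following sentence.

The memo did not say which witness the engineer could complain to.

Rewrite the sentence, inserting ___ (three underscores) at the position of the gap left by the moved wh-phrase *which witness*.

Underlying clause: The engineer could complain to which witness.
'which witness' functions as the object of the preposition 'to'. The gap is right after 'to'.

The memo did not say which witness the engineer could complain to ___.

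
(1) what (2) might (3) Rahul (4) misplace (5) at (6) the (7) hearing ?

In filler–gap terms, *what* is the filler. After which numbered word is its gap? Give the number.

Pre-movement form: Rahul might misplace what at the hearing.
The filler 'what' is interpreted as the direct object of 'misplace'. Fronting leaves a gap immediately after 'misplace':
What might Rahul misplace ___ at the hearing?
'misplace' is word 4.

4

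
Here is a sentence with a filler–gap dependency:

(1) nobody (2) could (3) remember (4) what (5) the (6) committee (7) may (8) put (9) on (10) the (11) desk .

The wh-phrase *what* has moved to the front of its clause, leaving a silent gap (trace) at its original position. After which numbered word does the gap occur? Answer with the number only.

8

Pre-movement form: The committee may put what on the desk.
'what' is the direct object of 'put'. Wh-movement fronts it, leaving a gap right after 'put':
Nobody could remember what the committee may put ___ on the desk.
'put' is word 8.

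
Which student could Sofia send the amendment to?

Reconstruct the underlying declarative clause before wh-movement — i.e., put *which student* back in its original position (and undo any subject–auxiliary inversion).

'which student' functions as the object of the preposition 'to' (recipient of 'send'). It moves to the left edge, and the trace sits right after 'to':
Which student could Sofia send the amendment to ___?

Sofia could send the amendment to which student.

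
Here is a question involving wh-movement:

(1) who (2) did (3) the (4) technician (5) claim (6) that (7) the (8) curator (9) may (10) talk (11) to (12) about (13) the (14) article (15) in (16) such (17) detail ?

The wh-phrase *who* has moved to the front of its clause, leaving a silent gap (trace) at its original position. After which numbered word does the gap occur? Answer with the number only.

In situ: The technician did claim that the curator may talk to who about the article in such detail.
'who' is the object of the preposition 'to'. It moves to the left edge, and the trace sits right after 'to':
Who did the technician claim that the curator may talk to ___ about the article in such detail?
'to' is word 11.

11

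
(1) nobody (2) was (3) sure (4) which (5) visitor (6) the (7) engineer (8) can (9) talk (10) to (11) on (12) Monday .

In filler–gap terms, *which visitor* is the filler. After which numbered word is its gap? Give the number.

In situ: The engineer can talk to which visitor on Monday.
'which visitor' functions as the object of the preposition 'to'. Wh-movement fronts it, leaving a gap right after 'to':
Nobody was sure which visitor the engineer can talk to ___ on Monday.
'to' is word 10.

10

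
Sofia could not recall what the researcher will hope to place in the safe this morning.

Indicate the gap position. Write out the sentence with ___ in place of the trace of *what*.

Underlying clause: The researcher will hope to place what in the safe this morning.
'what' is the direct object of 'place'. The gap is right after 'place'.

Sofia could not recall what the researcher will hope to place ___ in the safe this morning.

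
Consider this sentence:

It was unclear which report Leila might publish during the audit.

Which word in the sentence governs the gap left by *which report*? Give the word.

Pre-movement form: Leila might publish which report during the audit.
'which report' is the direct object of 'publish'. It moves to the left edge, and the trace sits right after 'publish':
It was unclear which report Leila might publish ___ during the audit.

publish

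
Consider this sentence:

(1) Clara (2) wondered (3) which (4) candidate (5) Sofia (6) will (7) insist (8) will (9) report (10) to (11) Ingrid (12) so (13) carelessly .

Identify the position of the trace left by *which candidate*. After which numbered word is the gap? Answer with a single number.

7

Before movement: Sofia will insist which candidate will report to Ingrid so carelessly.
The filler 'which candidate' is interpreted as the subject of the clause embedded under 'insist'. Wh-movement fronts it, leaving a gap right after 'insist':
Clara wondered which candidate Sofia will insist ___ will report to Ingrid so carelessly.
'insist' is word 7.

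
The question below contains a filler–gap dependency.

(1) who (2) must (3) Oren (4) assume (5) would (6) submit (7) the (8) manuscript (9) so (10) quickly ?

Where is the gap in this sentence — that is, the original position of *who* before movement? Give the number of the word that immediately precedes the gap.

4

Underlying clause: Oren must assume who would submit the manuscript so quickly.
'who' functions as the subject of the clause embedded under 'assume'. Wh-movement fronts it, leaving a gap right after 'assume':
Who must Oren assume ___ would submit the manuscript so quickly?
'assume' is word 4.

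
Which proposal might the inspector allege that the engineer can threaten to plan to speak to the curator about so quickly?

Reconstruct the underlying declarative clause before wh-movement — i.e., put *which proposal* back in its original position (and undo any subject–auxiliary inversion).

The filler 'which proposal' is interpreted as the object of the preposition 'about'. It moves to the left edge, and the trace sits right after 'about':
Which proposal might the inspector allege that the engineer can threaten to plan to speak to the curator about ___ so quickly?

The inspector might allege that the engineer can threaten to plan to speak to the curator about which proposal so quickly.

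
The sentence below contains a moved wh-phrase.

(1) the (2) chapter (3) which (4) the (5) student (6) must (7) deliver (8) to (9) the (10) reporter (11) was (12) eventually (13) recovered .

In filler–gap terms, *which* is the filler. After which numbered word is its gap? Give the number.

7

The filler 'which' is interpreted as the direct object of 'deliver'. Fronting leaves a gap immediately after 'deliver':
The chapter which the student must deliver ___ to the reporter was eventually recovered.
'deliver' is word 7.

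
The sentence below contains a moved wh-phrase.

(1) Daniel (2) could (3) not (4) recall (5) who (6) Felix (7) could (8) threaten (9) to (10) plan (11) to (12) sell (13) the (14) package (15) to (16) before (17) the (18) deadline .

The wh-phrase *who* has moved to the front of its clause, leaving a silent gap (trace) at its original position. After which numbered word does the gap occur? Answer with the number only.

15

In situ: Felix could threaten to plan to sell the package to who before the deadline.
'who' functions as the object of the preposition 'to' (recipient of 'sell'). It moves to the left edge, and the trace sits right after 'to':
Daniel could not recall who Felix could threaten to plan to sell the package to ___ before the deadline.
'to' is word 15.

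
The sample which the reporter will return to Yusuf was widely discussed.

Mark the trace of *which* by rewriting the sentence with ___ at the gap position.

'which' is the direct object of 'return'. The gap is right after 'return'.

The sample which the reporter will return ___ to Yusuf was widely discussed.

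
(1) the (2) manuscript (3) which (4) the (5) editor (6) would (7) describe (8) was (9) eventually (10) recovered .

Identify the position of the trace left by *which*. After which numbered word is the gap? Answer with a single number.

'which' is the direct object of 'describe'. It moves to the left edge, and the trace sits right after 'describe':
The manuscript which the editor would describe ___ was eventually recovered.
'describe' is word 7.

7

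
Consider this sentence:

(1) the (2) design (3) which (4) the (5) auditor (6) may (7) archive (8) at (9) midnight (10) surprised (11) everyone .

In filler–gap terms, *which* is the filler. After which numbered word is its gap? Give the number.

'which' functions as the direct object of 'archive'. It moves to the left edge, and the trace sits right after 'archive':
The design which the auditor may archive ___ at midnight surprised everyone.
'archive' is word 7.

7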